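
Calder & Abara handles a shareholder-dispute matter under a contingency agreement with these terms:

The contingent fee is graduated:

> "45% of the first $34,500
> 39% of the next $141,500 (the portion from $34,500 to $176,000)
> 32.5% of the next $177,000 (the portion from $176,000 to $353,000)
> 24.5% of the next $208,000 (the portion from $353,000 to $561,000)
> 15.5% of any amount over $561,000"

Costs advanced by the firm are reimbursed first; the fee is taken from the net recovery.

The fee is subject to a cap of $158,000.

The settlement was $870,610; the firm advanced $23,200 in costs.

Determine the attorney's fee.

Fee base (net of costs): $870,610 − $23,200 = $847,410
First $34,500 at 45% = $15,525.00
Next $141,500 at 39% = $55,185.00
Next $177,000 at 32.5% = $57,525.00
Next $208,000 at 24.5% = $50,960.00
Remaining $286,410 at 15.5% = $44,393.55
Fee: $15,525.00 + $55,185.00 + $57,525.00 + $50,960.00 + $44,393.55 = $223,588.55
$223,588.55 exceeds the $158,000 cap, so the fee is capped at $158,000.00.

$158,000.00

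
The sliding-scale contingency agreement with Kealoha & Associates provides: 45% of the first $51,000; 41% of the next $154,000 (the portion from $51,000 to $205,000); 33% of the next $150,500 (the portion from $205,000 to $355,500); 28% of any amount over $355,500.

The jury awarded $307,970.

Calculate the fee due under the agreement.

$120,070.10

First $51,000 at 45% = $22,950.00
Next $154,000 at 41% = $63,140.00
Remaining $102,970 at 33% = $33,980.10
Fee: $22,950.00 + $63,140.00 + $33,980.10 = $120,070.10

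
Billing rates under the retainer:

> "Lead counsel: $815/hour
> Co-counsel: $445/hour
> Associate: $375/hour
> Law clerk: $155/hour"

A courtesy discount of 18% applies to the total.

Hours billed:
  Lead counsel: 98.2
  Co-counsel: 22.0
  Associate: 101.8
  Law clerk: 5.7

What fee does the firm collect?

Lead counsel: 98.2 × $815 = $80,033.00
Co-counsel: 22.0 × $445 = $9,790.00
Associate: 101.8 × $375 = $38,175.00
Law clerk: 5.7 × $155 = $883.50
Subtotal: $128,881.50
Less 18% discount: −$23,198.67
Total: $128,881.50 − $23,198.67 = $105,682.83

$105,682.83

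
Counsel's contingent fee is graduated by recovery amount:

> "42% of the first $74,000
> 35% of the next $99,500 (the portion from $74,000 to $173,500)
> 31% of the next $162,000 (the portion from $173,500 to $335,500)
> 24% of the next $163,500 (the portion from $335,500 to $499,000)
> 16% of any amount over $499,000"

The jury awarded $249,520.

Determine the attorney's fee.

First $74,000 at 42% = $31,080.00
Next $99,500 at 35% = $34,825.00
Remaining $76,020 at 31% = $23,566.20
Fee: $31,080.00 + $34,825.00 + $23,566.20 = $89,471.20

$89,471.20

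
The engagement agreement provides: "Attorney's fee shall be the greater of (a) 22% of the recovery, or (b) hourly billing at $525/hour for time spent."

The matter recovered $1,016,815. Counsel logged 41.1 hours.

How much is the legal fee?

$223,699.30

(a) 22% of $1,016,815 = $223,699.30
(b) 41.1 × $525 = $21,577.50
The greater is (a): $223,699.30.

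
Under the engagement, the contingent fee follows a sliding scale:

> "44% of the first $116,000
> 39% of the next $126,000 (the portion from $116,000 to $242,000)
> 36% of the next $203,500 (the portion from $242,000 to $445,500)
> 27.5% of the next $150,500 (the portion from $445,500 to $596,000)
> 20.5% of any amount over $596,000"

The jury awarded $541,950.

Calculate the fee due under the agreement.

$199,963.75

First $116,000 at 44% = $51,040.00
Next $126,000 at 39% = $49,140.00
Next $203,500 at 36% = $73,260.00
Remaining $96,450 at 27.5% = $26,523.75
Fee: $51,040.00 + $49,140.00 + $73,260.00 + $26,523.75 = $199,963.75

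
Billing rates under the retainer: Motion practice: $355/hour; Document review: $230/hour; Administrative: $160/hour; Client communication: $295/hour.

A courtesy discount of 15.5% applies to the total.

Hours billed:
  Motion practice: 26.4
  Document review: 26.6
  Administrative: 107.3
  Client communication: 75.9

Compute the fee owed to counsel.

Motion practice: 26.4 × $355 = $9,372.00
Document review: 26.6 × $230 = $6,118.00
Administrative: 107.3 × $160 = $17,168.00
Client communication: 75.9 × $295 = $22,390.50
Subtotal: $55,048.50
Less 15.5% discount: −$8,532.52
Total: $55,048.50 − $8,532.52 = $46,515.98

$46,515.98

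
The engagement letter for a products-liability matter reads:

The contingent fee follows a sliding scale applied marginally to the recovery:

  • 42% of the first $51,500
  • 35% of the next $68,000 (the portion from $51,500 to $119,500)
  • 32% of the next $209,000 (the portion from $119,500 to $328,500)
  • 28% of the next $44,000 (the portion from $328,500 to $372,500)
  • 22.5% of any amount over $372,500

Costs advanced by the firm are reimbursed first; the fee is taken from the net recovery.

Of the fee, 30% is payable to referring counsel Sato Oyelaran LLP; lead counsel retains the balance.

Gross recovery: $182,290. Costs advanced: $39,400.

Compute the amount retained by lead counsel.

$37,040.36

Fee base (net of costs): $182,290 − $39,400 = $142,890
First $51,500 at 42% = $21,630.00
Next $68,000 at 35% = $23,800.00
Remaining $23,390 at 32% = $7,484.80
Fee: $21,630.00 + $23,800.00 + $7,484.80 = $52,914.80
Referral share: 30% of $52,914.80 = $15,874.44; lead counsel retains $52,914.80 − $15,874.44 = $37,040.36.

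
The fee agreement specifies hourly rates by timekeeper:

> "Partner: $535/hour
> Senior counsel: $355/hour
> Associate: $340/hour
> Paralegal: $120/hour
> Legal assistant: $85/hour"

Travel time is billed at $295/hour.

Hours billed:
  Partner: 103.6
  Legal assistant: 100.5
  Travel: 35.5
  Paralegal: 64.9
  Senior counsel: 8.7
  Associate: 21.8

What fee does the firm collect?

$92,729.50

Partner: 103.6 × $535 = $55,426.00
Senior counsel: 8.7 × $355 = $3,088.50
Associate: 21.8 × $340 = $7,412.00
Paralegal: 64.9 × $120 = $7,788.00
Legal assistant: 100.5 × $85 = $8,542.50
Subtotal: $55,426.00 + $3,088.50 + $7,412.00 + $7,788.00 + $8,542.50 = $82,257.00
Travel: 35.5 × $295 = $10,472.50
Total: $82,257.00 + $10,472.50 = $92,729.50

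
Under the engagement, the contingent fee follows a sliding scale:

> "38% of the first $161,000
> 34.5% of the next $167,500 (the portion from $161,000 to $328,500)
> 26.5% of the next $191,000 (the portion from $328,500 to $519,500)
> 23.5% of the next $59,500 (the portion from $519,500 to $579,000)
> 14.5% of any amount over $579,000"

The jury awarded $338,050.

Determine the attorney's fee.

First $161,000 at 38% = $61,180.00
Next $167,500 at 34.5% = $57,787.50
Remaining $9,550 at 26.5% = $2,530.75
Fee: $61,180.00 + $57,787.50 + $2,530.75 = $121,498.25

$121,498.25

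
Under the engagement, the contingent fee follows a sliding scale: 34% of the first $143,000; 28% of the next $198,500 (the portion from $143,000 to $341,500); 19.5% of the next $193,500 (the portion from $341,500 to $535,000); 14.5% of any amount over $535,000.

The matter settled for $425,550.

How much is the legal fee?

$120,589.75

First $143,000 at 34% = $48,620.00
Next $198,500 at 28% = $55,580.00
Remaining $84,050 at 19.5% = $16,389.75
Fee: $48,620.00 + $55,580.00 + $16,389.75 = $120,589.75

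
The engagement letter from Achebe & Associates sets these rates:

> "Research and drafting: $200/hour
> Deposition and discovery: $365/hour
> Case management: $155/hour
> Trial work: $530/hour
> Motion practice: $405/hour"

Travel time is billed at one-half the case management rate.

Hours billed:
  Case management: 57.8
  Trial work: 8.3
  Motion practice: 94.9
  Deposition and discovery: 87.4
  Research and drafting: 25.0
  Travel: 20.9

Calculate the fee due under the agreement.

$90,313.25

Research and drafting: 25.0 × $200 = $5,000.00
Deposition and discovery: 87.4 × $365 = $31,901.00
Case management: 57.8 × $155 = $8,959.00
Trial work: 8.3 × $530 = $4,399.00
Motion practice: 94.9 × $405 = $38,434.50
Subtotal: $5,000.00 + $31,901.00 + $8,959.00 + $4,399.00 + $38,434.50 = $88,693.50
Travel: 20.9 × ($155 ÷ 2) = 20.9 × $77.50 = $1,619.75
Total: $88,693.50 + $1,619.75 = $90,313.25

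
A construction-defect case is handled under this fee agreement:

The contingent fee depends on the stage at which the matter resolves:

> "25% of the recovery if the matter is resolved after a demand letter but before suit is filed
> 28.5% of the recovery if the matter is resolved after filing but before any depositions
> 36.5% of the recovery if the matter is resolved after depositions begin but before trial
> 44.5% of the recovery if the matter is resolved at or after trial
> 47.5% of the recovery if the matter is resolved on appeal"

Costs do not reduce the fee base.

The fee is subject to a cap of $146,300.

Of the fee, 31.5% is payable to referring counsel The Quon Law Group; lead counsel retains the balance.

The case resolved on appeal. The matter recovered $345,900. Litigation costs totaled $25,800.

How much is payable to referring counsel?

$46,084.50

Fee base is the gross recovery, $345,900; costs are reimbursed separately.
The matter resolved on appeal, so the 47.5% rate applies.
$345,900 × 47.5% = $164,302.50
$164,302.50 exceeds the $146,300 cap, so the fee is capped at $146,300.00.
Referral share: 31.5% of $146,300.00 = $46,084.50; lead counsel retains $146,300.00 − $46,084.50 = $100,215.50.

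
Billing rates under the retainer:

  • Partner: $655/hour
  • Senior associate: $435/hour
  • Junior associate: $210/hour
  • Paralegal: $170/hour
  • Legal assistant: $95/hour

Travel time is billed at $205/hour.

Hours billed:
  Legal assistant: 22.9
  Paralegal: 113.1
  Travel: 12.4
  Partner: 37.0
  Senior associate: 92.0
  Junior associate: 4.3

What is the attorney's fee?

$89,102.50

Partner: 37.0 × $655 = $24,235.00
Senior associate: 92.0 × $435 = $40,020.00
Junior associate: 4.3 × $210 = $903.00
Paralegal: 113.1 × $170 = $19,227.00
Legal assistant: 22.9 × $95 = $2,175.50
Subtotal: $24,235.00 + $40,020.00 + $903.00 + $19,227.00 + $2,175.50 = $86,560.50
Travel: 12.4 × $205 = $2,542.00
Total: $86,560.50 + $2,542.00 = $89,102.50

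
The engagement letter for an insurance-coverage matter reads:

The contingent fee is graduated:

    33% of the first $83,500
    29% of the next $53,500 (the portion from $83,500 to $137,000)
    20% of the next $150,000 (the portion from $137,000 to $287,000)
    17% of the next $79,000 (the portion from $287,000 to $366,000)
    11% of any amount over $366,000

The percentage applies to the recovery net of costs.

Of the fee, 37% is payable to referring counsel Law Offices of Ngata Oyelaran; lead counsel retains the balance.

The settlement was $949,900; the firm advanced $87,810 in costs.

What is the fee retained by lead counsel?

$88,874.04

Fee base (net of costs): $949,900 − $87,810 = $862,090
First $83,500 at 33% = $27,555.00
Next $53,500 at 29% = $15,515.00
Next $150,000 at 20% = $30,000.00
Next $79,000 at 17% = $13,430.00
Remaining $496,090 at 11% = $54,569.90
Fee: $27,555.00 + $15,515.00 + $30,000.00 + $13,430.00 + $54,569.90 = $141,069.90
Referral share: 37% of $141,069.90 = $52,195.86; lead counsel retains $141,069.90 − $52,195.86 = $88,874.04.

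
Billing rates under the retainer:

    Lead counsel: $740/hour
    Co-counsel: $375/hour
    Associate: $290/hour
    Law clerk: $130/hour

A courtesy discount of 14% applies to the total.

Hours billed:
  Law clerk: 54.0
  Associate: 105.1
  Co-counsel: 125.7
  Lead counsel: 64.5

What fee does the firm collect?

Lead counsel: 64.5 × $740 = $47,730.00
Co-counsel: 125.7 × $375 = $47,137.50
Associate: 105.1 × $290 = $30,479.00
Law clerk: 54.0 × $130 = $7,020.00
Subtotal: $132,366.50
Less 14% discount: −$18,531.31
Total: $132,366.50 − $18,531.31 = $113,835.19

$113,835.19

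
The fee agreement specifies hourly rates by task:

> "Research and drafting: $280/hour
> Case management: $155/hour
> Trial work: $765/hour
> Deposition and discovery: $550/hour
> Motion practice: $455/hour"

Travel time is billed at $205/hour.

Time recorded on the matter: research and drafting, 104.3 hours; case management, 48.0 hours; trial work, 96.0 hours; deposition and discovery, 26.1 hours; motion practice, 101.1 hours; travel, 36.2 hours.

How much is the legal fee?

Research and drafting: 104.3 × $280 = $29,204.00
Case management: 48.0 × $155 = $7,440.00
Trial work: 96.0 × $765 = $73,440.00
Deposition and discovery: 26.1 × $550 = $14,355.00
Motion practice: 101.1 × $455 = $46,000.50
Subtotal: $29,204.00 + $7,440.00 + $73,440.00 + $14,355.00 + $46,000.50 = $170,439.50
Travel: 36.2 × $205 = $7,421.00
Total: $170,439.50 + $7,421.00 = $177,860.50

$177,860.50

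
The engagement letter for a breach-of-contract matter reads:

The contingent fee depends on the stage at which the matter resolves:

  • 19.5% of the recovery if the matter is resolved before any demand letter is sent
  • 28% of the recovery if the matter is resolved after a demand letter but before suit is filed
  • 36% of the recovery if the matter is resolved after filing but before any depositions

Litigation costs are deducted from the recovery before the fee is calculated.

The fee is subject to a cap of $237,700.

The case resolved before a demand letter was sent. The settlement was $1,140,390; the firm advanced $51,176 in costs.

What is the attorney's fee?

$212,396.73

Fee base (net of costs): $1,140,390 − $51,176 = $1,089,214
The matter resolved before a demand letter was sent, so the 19.5% rate applies.
$1,089,214 × 19.5% = $212,396.73
$212,396.73 is under the $237,700 cap.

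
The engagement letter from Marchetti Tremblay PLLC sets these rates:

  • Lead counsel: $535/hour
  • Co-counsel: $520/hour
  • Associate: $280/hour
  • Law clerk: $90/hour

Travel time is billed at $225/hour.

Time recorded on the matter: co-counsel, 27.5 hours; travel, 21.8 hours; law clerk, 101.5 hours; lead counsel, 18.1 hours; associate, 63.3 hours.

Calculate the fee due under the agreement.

Lead counsel: 18.1 × $535 = $9,683.50
Co-counsel: 27.5 × $520 = $14,300.00
Associate: 63.3 × $280 = $17,724.00
Law clerk: 101.5 × $90 = $9,135.00
Subtotal: $9,683.50 + $14,300.00 + $17,724.00 + $9,135.00 = $50,842.50
Travel: 21.8 × $225 = $4,905.00
Total: $50,842.50 + $4,905.00 = $55,747.50

$55,747.50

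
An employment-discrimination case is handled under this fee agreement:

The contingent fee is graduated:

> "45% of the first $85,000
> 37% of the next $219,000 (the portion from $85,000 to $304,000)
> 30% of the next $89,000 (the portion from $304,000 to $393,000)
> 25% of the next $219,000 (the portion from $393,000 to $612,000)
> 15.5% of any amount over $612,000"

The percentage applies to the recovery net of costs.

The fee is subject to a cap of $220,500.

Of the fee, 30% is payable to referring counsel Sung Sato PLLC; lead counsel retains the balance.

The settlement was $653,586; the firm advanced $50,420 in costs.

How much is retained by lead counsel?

$138,965.05

Fee base (net of costs): $653,586 − $50,420 = $603,166
First $85,000 at 45% = $38,250.00
Next $219,000 at 37% = $81,030.00
Next $89,000 at 30% = $26,700.00
Remaining $210,166 at 25% = $52,541.50
Fee: $38,250.00 + $81,030.00 + $26,700.00 + $52,541.50 = $198,521.50
$198,521.50 is under the $220,500 cap.
Referral share: 30% of $198,521.50 = $59,556.45; lead counsel retains $198,521.50 − $59,556.45 = $138,965.05.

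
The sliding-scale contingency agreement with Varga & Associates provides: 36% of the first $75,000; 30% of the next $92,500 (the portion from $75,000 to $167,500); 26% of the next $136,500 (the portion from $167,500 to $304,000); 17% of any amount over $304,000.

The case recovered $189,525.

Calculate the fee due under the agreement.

$60,476.50

First $75,000 at 36% = $27,000.00
Next $92,500 at 30% = $27,750.00
Remaining $22,025 at 26% = $5,726.50
Fee: $27,000.00 + $27,750.00 + $5,726.50 = $60,476.50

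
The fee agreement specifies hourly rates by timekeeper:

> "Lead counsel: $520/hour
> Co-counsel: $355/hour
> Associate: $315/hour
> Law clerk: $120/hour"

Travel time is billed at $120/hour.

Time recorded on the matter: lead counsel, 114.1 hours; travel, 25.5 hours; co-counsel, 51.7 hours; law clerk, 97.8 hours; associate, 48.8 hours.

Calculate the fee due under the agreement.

$107,853.50

Lead counsel: 114.1 × $520 = $59,332.00
Co-counsel: 51.7 × $355 = $18,353.50
Associate: 48.8 × $315 = $15,372.00
Law clerk: 97.8 × $120 = $11,736.00
Subtotal: $59,332.00 + $18,353.50 + $15,372.00 + $11,736.00 = $104,793.50
Travel: 25.5 × $120 = $3,060.00
Total: $104,793.50 + $3,060.00 = $107,853.50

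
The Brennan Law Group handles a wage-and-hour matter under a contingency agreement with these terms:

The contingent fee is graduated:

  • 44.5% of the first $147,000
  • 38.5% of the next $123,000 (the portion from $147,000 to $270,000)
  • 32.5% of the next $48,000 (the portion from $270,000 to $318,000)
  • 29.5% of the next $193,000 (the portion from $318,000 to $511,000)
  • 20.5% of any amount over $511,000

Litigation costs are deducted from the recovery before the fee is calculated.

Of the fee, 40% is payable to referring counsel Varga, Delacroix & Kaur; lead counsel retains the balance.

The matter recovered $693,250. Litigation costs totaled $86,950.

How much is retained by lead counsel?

Fee base (net of costs): $693,250 − $86,950 = $606,300
First $147,000 at 44.5% = $65,415.00
Next $123,000 at 38.5% = $47,355.00
Next $48,000 at 32.5% = $15,600.00
Next $193,000 at 29.5% = $56,935.00
Remaining $95,300 at 20.5% = $19,536.50
Fee: $65,415.00 + $47,355.00 + $15,600.00 + $56,935.00 + $19,536.50 = $204,841.50
Referral share: 40% of $204,841.50 = $81,936.60; lead counsel retains $204,841.50 − $81,936.60 = $122,904.90.

$122,904.90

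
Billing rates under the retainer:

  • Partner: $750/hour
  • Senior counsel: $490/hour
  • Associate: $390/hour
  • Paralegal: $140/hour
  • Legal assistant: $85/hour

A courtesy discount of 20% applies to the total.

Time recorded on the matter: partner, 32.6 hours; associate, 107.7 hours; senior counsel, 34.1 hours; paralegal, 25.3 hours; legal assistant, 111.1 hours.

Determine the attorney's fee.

Partner: 32.6 × $750 = $24,450.00
Senior counsel: 34.1 × $490 = $16,709.00
Associate: 107.7 × $390 = $42,003.00
Paralegal: 25.3 × $140 = $3,542.00
Legal assistant: 111.1 × $85 = $9,443.50
Subtotal: $96,147.50
Less 20% discount: −$19,229.50
Total: $96,147.50 − $19,229.50 = $76,918.00

$76,918.00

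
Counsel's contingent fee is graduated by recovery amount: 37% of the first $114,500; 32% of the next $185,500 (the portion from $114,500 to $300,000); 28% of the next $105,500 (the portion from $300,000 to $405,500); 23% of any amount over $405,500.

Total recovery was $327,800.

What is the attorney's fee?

First $114,500 at 37% = $42,365.00
Next $185,500 at 32% = $59,360.00
Remaining $27,800 at 28% = $7,784.00
Fee: $42,365.00 + $59,360.00 + $7,784.00 = $109,509.00

$109,509.00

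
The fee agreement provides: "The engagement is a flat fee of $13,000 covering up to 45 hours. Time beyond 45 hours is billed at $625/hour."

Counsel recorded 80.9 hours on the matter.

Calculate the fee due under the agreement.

Flat fee: $13,000.00
Excess hours: 80.9 − 45 = 35.9
Overrun: 35.9 × $625 = $22,437.50
Total: $13,000.00 + $22,437.50 = $35,437.50

$35,437.50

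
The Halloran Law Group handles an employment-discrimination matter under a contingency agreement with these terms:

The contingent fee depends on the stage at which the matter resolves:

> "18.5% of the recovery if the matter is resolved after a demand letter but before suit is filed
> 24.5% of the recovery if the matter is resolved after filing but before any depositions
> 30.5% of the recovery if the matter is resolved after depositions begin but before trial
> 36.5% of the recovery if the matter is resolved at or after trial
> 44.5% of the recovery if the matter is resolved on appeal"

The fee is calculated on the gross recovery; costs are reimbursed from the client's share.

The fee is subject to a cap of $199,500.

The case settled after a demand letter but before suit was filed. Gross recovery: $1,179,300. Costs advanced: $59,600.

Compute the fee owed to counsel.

$199,500.00

Fee base is the gross recovery, $1,179,300; costs are reimbursed separately.
The matter settled after a demand letter but before suit was filed, so the 18.5% rate applies.
$1,179,300 × 18.5% = $218,170.50
$218,170.50 exceeds the $199,500 cap, so the fee is capped at $199,500.00.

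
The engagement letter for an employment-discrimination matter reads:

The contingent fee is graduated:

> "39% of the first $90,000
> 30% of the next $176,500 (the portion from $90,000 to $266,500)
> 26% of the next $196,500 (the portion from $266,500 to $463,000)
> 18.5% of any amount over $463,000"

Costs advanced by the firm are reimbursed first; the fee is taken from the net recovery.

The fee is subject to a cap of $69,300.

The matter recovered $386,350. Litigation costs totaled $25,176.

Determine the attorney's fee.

$69,300.00

Fee base (net of costs): $386,350 − $25,176 = $361,174
First $90,000 at 39% = $35,100.00
Next $176,500 at 30% = $52,950.00
Remaining $94,674 at 26% = $24,615.24
Fee: $35,100.00 + $52,950.00 + $24,615.24 = $112,665.24
$112,665.24 exceeds the $69,300 cap, so the fee is capped at $69,300.00.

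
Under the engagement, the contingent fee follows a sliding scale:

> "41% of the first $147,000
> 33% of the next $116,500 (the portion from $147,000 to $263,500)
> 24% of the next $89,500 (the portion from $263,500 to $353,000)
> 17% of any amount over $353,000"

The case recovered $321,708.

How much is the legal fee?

$112,684.92

First $147,000 at 41% = $60,270.00
Next $116,500 at 33% = $38,445.00
Remaining $58,208 at 24% = $13,969.92
Fee: $60,270.00 + $38,445.00 + $13,969.92 = $112,684.92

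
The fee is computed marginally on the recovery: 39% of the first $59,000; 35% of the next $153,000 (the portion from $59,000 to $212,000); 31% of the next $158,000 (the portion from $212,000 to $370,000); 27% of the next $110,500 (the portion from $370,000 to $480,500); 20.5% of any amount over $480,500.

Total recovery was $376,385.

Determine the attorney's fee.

$127,263.95

First $59,000 at 39% = $23,010.00
Next $153,000 at 35% = $53,550.00
Next $158,000 at 31% = $48,980.00
Remaining $6,385 at 27% = $1,723.95
Fee: $23,010.00 + $53,550.00 + $48,980.00 + $1,723.95 = $127,263.95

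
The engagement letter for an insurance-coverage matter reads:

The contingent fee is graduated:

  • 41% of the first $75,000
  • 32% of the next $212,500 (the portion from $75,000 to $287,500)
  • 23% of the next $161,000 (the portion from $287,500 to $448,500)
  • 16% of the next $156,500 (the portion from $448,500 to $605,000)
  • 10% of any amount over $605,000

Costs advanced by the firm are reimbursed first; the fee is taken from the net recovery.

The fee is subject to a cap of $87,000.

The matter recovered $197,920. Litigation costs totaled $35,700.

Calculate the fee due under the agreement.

$58,660.40

Fee base (net of costs): $197,920 − $35,700 = $162,220
First $75,000 at 41% = $30,750.00
Remaining $87,220 at 32% = $27,910.40
Fee: $30,750.00 + $27,910.40 = $58,660.40
$58,660.40 is under the $87,000 cap.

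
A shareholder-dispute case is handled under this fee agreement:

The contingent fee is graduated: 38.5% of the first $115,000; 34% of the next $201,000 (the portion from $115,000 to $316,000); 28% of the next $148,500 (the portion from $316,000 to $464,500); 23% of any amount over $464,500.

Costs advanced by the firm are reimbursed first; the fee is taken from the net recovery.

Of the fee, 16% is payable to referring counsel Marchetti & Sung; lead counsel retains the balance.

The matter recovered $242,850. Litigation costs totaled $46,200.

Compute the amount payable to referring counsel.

$11,525.76

Fee base (net of costs): $242,850 − $46,200 = $196,650
First $115,000 at 38.5% = $44,275.00
Remaining $81,650 at 34% = $27,761.00
Fee: $44,275.00 + $27,761.00 = $72,036.00
Referral share: 16% of $72,036.00 = $11,525.76; lead counsel retains $72,036.00 − $11,525.76 = $60,510.24.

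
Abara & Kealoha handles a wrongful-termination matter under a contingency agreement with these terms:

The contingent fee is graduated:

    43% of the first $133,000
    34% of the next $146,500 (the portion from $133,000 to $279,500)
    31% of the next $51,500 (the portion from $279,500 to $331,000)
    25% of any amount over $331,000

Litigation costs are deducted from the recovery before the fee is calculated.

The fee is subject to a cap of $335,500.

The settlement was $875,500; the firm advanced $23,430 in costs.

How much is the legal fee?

$253,232.50

Fee base (net of costs): $875,500 − $23,430 = $852,070
First $133,000 at 43% = $57,190.00
Next $146,500 at 34% = $49,810.00
Next $51,500 at 31% = $15,965.00
Remaining $521,070 at 25% = $130,267.50
Fee: $57,190.00 + $49,810.00 + $15,965.00 + $130,267.50 = $253,232.50
$253,232.50 is under the $335,500 cap.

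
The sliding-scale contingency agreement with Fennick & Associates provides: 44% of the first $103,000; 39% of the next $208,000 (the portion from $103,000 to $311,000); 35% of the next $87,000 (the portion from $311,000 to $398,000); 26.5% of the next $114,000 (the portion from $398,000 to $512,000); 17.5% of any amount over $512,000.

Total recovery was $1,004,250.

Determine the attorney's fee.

$273,243.75

First $103,000 at 44% = $45,320.00
Next $208,000 at 39% = $81,120.00
Next $87,000 at 35% = $30,450.00
Next $114,000 at 26.5% = $30,210.00
Remaining $492,250 at 17.5% = $86,143.75
Fee: $45,320.00 + $81,120.00 + $30,450.00 + $30,210.00 + $86,143.75 = $273,243.75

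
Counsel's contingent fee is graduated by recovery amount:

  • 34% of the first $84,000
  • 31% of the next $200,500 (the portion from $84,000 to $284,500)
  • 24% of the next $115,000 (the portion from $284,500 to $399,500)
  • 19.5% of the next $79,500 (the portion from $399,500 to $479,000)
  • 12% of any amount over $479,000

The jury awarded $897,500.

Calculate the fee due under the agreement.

First $84,000 at 34% = $28,560.00
Next $200,500 at 31% = $62,155.00
Next $115,000 at 24% = $27,600.00
Next $79,500 at 19.5% = $15,502.50
Remaining $418,500 at 12% = $50,220.00
Fee: $28,560.00 + $62,155.00 + $27,600.00 + $15,502.50 + $50,220.00 = $184,037.50

$184,037.50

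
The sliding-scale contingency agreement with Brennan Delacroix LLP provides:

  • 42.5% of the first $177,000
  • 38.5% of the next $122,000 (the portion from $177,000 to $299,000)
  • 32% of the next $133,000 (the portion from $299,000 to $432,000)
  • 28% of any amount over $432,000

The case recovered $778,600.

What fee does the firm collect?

$261,803.00

First $177,000 at 42.5% = $75,225.00
Next $122,000 at 38.5% = $46,970.00
Next $133,000 at 32% = $42,560.00
Remaining $346,600 at 28% = $97,048.00
Fee: $75,225.00 + $46,970.00 + $42,560.00 + $97,048.00 = $261,803.00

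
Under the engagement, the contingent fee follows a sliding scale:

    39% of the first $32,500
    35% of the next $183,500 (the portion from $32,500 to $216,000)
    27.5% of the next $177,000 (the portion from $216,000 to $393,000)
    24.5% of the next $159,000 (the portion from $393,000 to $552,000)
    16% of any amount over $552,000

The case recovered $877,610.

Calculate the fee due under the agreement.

$216,627.60

First $32,500 at 39% = $12,675.00
Next $183,500 at 35% = $64,225.00
Next $177,000 at 27.5% = $48,675.00
Next $159,000 at 24.5% = $38,955.00
Remaining $325,610 at 16% = $52,097.60
Fee: $12,675.00 + $64,225.00 + $48,675.00 + $38,955.00 + $52,097.60 = $216,627.60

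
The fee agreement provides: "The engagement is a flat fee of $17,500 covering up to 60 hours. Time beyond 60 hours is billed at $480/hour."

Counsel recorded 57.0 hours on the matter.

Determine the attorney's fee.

57.0 hours is within the 60-hour scope; only the flat fee applies.

$17,500.00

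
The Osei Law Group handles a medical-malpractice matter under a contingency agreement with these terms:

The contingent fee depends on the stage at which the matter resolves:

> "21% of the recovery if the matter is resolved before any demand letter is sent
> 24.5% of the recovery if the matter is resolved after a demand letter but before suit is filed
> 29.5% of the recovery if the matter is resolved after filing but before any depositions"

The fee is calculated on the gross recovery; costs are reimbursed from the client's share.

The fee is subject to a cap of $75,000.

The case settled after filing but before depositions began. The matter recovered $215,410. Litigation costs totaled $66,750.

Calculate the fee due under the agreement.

Fee base is the gross recovery, $215,410; costs are reimbursed separately.
The matter settled after filing but before depositions began, so the 29.5% rate applies.
$215,410 × 29.5% = $63,545.95
$63,545.95 is under the $75,000 cap.

$63,545.95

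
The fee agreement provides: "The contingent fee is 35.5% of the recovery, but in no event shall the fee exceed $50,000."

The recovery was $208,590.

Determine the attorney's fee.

35.5% of $208,590 = $74,049.45
That exceeds the $50,000 cap, so the fee is capped at $50,000.

$50,000.00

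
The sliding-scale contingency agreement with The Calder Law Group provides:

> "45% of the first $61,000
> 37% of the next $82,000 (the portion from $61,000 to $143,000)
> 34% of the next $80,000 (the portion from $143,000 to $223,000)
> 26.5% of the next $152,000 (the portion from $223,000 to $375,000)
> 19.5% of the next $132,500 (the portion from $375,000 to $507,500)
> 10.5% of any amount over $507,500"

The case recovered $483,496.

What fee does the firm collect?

First $61,000 at 45% = $27,450.00
Next $82,000 at 37% = $30,340.00
Next $80,000 at 34% = $27,200.00
Next $152,000 at 26.5% = $40,280.00
Remaining $108,496 at 19.5% = $21,156.72
Fee: $27,450.00 + $30,340.00 + $27,200.00 + $40,280.00 + $21,156.72 = $146,426.72

$146,426.72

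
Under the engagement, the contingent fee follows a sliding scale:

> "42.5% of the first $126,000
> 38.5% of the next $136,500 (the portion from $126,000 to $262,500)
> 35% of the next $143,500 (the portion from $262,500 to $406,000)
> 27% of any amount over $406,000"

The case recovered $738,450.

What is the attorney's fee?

$246,089.00

First $126,000 at 42.5% = $53,550.00
Next $136,500 at 38.5% = $52,552.50
Next $143,500 at 35% = $50,225.00
Remaining $332,450 at 27% = $89,761.50
Fee: $53,550.00 + $52,552.50 + $50,225.00 + $89,761.50 = $246,089.00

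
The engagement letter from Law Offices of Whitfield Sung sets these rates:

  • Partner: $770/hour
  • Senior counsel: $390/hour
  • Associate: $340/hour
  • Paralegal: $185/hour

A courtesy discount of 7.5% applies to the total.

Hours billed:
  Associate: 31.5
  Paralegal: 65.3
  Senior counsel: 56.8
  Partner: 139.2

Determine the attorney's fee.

$140,717.01

Partner: 139.2 × $770 = $107,184.00
Senior counsel: 56.8 × $390 = $22,152.00
Associate: 31.5 × $340 = $10,710.00
Paralegal: 65.3 × $185 = $12,080.50
Subtotal: $152,126.50
Less 7.5% discount: −$11,409.49
Total: $152,126.50 − $11,409.49 = $140,717.01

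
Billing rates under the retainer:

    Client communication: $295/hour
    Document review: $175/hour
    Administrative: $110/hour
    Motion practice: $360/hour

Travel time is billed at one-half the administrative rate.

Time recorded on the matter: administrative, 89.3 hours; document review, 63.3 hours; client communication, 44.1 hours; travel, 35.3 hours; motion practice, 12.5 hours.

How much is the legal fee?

Client communication: 44.1 × $295 = $13,009.50
Document review: 63.3 × $175 = $11,077.50
Administrative: 89.3 × $110 = $9,823.00
Motion practice: 12.5 × $360 = $4,500.00
Subtotal: $13,009.50 + $11,077.50 + $9,823.00 + $4,500.00 = $38,410.00
Travel: 35.3 × ($110 ÷ 2) = 35.3 × $55.00 = $1,941.50
Total: $38,410.00 + $1,941.50 = $40,351.50

$40,351.50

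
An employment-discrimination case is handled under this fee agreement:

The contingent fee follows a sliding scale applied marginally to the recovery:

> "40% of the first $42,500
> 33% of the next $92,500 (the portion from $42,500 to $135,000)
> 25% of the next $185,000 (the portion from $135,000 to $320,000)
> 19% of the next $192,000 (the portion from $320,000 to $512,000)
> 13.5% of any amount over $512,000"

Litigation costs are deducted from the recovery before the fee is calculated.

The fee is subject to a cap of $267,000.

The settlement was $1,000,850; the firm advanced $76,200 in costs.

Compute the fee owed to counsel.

$185,962.75

Fee base (net of costs): $1,000,850 − $76,200 = $924,650
First $42,500 at 40% = $17,000.00
Next $92,500 at 33% = $30,525.00
Next $185,000 at 25% = $46,250.00
Next $192,000 at 19% = $36,480.00
Remaining $412,650 at 13.5% = $55,707.75
Fee: $17,000.00 + $30,525.00 + $46,250.00 + $36,480.00 + $55,707.75 = $185,962.75
$185,962.75 is under the $267,000 cap.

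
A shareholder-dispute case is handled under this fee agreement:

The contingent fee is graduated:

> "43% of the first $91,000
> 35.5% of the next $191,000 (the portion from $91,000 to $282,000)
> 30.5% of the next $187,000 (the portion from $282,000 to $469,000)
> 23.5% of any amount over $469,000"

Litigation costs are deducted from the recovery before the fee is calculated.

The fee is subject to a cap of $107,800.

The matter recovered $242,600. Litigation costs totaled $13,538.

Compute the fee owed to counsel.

Fee base (net of costs): $242,600 − $13,538 = $229,062
First $91,000 at 43% = $39,130.00
Remaining $138,062 at 35.5% = $49,012.01
Fee: $39,130.00 + $49,012.01 = $88,142.01
$88,142.01 is under the $107,800 cap.

$88,142.01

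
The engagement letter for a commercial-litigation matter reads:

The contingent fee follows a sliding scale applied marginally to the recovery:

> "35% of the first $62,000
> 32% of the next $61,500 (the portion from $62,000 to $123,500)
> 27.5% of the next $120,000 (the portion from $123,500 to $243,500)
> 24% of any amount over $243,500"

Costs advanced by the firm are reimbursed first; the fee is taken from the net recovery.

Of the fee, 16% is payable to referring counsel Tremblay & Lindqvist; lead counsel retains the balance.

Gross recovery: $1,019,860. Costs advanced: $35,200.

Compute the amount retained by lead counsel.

Fee base (net of costs): $1,019,860 − $35,200 = $984,660
First $62,000 at 35% = $21,700.00
Next $61,500 at 32% = $19,680.00
Next $120,000 at 27.5% = $33,000.00
Remaining $741,160 at 24% = $177,878.40
Fee: $21,700.00 + $19,680.00 + $33,000.00 + $177,878.40 = $252,258.40
Referral share: 16% of $252,258.40 = $40,361.34; lead counsel retains $252,258.40 − $40,361.34 = $211,897.06.

$211,897.06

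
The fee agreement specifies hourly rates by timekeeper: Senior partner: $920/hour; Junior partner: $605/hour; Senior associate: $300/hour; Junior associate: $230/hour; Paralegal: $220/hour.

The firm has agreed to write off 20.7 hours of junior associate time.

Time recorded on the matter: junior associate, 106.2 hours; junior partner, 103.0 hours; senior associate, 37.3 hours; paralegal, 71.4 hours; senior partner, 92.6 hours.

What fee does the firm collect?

$194,070.00

Senior partner: 92.6 × $920 = $85,192.00
Junior partner: 103.0 × $605 = $62,315.00
Senior associate: 37.3 × $300 = $11,190.00
Junior associate: 106.2 × $230 = $24,426.00
Paralegal: 71.4 × $220 = $15,708.00
Subtotal: $198,831.00
Write-off: 20.7 × $230 = $4,761.00
Total: $198,831.00 − $4,761.00 = $194,070.00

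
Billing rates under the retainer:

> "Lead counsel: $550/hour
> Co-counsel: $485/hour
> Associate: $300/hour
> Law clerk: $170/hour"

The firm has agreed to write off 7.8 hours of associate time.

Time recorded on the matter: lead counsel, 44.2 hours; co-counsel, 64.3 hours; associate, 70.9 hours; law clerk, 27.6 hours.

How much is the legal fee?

$79,117.50

Lead counsel: 44.2 × $550 = $24,310.00
Co-counsel: 64.3 × $485 = $31,185.50
Associate: 70.9 × $300 = $21,270.00
Law clerk: 27.6 × $170 = $4,692.00
Subtotal: $81,457.50
Write-off: 7.8 × $300 = $2,340.00
Total: $81,457.50 − $2,340.00 = $79,117.50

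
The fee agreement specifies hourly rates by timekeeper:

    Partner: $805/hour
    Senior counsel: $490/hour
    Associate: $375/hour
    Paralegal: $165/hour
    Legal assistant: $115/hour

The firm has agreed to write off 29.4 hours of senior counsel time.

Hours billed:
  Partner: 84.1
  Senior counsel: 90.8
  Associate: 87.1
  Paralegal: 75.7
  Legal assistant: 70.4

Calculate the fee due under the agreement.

$151,035.50

Partner: 84.1 × $805 = $67,700.50
Senior counsel: 90.8 × $490 = $44,492.00
Associate: 87.1 × $375 = $32,662.50
Paralegal: 75.7 × $165 = $12,490.50
Legal assistant: 70.4 × $115 = $8,096.00
Subtotal: $165,441.50
Write-off: 29.4 × $490 = $14,406.00
Total: $165,441.50 − $14,406.00 = $151,035.50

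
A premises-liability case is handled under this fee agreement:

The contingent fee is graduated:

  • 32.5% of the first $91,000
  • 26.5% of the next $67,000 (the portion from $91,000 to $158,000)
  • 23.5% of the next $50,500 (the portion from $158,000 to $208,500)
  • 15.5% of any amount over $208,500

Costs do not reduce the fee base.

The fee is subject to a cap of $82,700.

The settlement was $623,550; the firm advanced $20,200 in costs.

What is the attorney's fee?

$82,700.00

Fee base is the gross recovery, $623,550; costs are reimbursed separately.
First $91,000 at 32.5% = $29,575.00
Next $67,000 at 26.5% = $17,755.00
Next $50,500 at 23.5% = $11,867.50
Remaining $415,050 at 15.5% = $64,332.75
Fee: $29,575.00 + $17,755.00 + $11,867.50 + $64,332.75 = $123,530.25
$123,530.25 exceeds the $82,700 cap, so the fee is capped at $82,700.00.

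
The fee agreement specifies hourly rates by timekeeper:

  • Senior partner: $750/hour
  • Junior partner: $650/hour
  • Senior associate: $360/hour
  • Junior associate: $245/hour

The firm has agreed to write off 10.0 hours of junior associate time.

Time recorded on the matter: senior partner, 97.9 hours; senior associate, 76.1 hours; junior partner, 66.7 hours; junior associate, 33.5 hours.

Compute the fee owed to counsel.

Senior partner: 97.9 × $750 = $73,425.00
Junior partner: 66.7 × $650 = $43,355.00
Senior associate: 76.1 × $360 = $27,396.00
Junior associate: 33.5 × $245 = $8,207.50
Subtotal: $152,383.50
Write-off: 10.0 × $245 = $2,450.00
Total: $152,383.50 − $2,450.00 = $149,933.50

$149,933.50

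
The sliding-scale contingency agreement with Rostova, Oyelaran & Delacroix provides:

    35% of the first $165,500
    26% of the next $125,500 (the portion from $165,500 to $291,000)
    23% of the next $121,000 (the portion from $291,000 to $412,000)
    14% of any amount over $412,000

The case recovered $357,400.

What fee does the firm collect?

$105,827.00

First $165,500 at 35% = $57,925.00
Next $125,500 at 26% = $32,630.00
Remaining $66,400 at 23% = $15,272.00
Fee: $57,925.00 + $32,630.00 + $15,272.00 = $105,827.00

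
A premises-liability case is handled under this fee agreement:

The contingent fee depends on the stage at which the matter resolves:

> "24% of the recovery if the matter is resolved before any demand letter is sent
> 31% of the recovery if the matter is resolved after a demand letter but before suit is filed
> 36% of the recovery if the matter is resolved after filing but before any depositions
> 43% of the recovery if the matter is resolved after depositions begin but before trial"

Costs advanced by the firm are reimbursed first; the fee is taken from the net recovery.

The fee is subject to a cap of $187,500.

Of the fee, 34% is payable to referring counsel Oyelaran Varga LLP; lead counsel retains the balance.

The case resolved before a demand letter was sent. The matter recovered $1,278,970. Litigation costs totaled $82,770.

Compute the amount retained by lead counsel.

$123,750.00

Fee base (net of costs): $1,278,970 − $82,770 = $1,196,200
The matter resolved before a demand letter was sent, so the 24% rate applies.
$1,196,200 × 24% = $287,088.00
$287,088.00 exceeds the $187,500 cap, so the fee is capped at $187,500.00.
Referral share: 34% of $187,500.00 = $63,750.00; lead counsel retains $187,500.00 − $63,750.00 = $123,750.00.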